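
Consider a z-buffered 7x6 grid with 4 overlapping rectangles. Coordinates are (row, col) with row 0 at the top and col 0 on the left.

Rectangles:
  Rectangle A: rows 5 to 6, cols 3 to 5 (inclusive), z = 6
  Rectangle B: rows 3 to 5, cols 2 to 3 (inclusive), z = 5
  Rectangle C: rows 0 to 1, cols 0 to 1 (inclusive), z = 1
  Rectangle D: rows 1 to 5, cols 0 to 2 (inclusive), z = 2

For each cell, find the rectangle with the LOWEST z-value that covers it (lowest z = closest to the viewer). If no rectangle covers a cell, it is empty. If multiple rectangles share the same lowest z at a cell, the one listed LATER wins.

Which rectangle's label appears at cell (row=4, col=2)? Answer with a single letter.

Answer: D

Derivation:
Check cell (4,2):
  A: rows 5-6 cols 3-5 -> outside (row miss)
  B: rows 3-5 cols 2-3 z=5 -> covers; best now B (z=5)
  C: rows 0-1 cols 0-1 -> outside (row miss)
  D: rows 1-5 cols 0-2 z=2 -> covers; best now D (z=2)
Winner: D at z=2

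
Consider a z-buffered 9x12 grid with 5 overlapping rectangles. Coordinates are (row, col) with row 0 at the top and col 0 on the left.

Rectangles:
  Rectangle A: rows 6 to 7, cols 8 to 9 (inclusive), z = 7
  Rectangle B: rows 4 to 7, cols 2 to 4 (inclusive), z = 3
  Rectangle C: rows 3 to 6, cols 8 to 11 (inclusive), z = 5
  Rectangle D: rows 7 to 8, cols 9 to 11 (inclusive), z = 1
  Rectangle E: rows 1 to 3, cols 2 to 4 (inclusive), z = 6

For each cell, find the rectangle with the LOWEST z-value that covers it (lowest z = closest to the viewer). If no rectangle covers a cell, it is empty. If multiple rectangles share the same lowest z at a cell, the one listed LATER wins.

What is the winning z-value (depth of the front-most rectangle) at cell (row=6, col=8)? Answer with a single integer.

Check cell (6,8):
  A: rows 6-7 cols 8-9 z=7 -> covers; best now A (z=7)
  B: rows 4-7 cols 2-4 -> outside (col miss)
  C: rows 3-6 cols 8-11 z=5 -> covers; best now C (z=5)
  D: rows 7-8 cols 9-11 -> outside (row miss)
  E: rows 1-3 cols 2-4 -> outside (row miss)
Winner: C at z=5

Answer: 5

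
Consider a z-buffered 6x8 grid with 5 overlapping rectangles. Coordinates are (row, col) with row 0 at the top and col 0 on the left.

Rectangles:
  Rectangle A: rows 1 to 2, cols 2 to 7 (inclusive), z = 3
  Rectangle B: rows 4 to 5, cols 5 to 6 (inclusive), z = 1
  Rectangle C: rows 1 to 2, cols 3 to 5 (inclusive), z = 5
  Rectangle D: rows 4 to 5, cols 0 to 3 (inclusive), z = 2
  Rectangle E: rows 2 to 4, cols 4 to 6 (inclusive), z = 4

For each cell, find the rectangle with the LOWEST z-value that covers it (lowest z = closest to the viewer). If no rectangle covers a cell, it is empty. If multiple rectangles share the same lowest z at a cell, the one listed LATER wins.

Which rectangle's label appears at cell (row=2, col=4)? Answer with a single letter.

Answer: A

Derivation:
Check cell (2,4):
  A: rows 1-2 cols 2-7 z=3 -> covers; best now A (z=3)
  B: rows 4-5 cols 5-6 -> outside (row miss)
  C: rows 1-2 cols 3-5 z=5 -> covers; best now A (z=3)
  D: rows 4-5 cols 0-3 -> outside (row miss)
  E: rows 2-4 cols 4-6 z=4 -> covers; best now A (z=3)
Winner: A at z=3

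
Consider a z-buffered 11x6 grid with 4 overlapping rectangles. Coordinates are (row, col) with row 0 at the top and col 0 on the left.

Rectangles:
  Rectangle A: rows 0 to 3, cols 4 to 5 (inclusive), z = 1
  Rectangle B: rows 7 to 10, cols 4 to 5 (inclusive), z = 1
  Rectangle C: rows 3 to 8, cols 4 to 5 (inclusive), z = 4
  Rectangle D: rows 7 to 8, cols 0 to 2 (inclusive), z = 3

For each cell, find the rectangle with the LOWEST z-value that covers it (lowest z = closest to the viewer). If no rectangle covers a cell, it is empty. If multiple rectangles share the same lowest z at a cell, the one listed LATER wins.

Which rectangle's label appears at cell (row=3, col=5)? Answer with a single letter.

Check cell (3,5):
  A: rows 0-3 cols 4-5 z=1 -> covers; best now A (z=1)
  B: rows 7-10 cols 4-5 -> outside (row miss)
  C: rows 3-8 cols 4-5 z=4 -> covers; best now A (z=1)
  D: rows 7-8 cols 0-2 -> outside (row miss)
Winner: A at z=1

Answer: A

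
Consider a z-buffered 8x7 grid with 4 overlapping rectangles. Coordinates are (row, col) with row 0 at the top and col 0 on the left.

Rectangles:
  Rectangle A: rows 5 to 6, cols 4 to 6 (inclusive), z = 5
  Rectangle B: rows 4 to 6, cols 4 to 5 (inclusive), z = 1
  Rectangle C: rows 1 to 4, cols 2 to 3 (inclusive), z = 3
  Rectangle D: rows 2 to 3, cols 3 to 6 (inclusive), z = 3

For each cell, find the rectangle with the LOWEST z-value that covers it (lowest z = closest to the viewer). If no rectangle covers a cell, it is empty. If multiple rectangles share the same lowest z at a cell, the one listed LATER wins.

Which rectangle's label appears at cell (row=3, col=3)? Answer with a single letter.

Check cell (3,3):
  A: rows 5-6 cols 4-6 -> outside (row miss)
  B: rows 4-6 cols 4-5 -> outside (row miss)
  C: rows 1-4 cols 2-3 z=3 -> covers; best now C (z=3)
  D: rows 2-3 cols 3-6 z=3 -> covers; best now D (z=3)
Winner: D at z=3

Answer: D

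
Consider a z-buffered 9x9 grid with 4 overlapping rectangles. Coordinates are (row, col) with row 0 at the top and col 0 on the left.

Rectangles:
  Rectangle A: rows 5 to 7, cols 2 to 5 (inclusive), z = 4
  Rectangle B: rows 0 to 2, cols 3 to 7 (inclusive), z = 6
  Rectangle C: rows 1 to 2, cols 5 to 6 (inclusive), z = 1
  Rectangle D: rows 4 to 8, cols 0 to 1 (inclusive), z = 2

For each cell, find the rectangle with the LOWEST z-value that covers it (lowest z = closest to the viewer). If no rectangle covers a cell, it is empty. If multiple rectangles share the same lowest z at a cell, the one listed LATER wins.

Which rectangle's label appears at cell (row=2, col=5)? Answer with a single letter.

Check cell (2,5):
  A: rows 5-7 cols 2-5 -> outside (row miss)
  B: rows 0-2 cols 3-7 z=6 -> covers; best now B (z=6)
  C: rows 1-2 cols 5-6 z=1 -> covers; best now C (z=1)
  D: rows 4-8 cols 0-1 -> outside (row miss)
Winner: C at z=1

Answer: C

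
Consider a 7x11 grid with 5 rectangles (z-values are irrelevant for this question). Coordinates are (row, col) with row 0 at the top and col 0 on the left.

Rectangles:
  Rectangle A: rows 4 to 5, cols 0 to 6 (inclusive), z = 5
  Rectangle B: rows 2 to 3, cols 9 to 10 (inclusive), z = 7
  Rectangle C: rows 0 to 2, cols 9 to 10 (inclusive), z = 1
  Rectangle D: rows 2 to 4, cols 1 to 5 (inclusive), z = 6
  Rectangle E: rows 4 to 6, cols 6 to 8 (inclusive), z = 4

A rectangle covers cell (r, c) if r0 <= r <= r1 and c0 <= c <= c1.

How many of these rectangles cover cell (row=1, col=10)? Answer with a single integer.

Answer: 1

Derivation:
Check cell (1,10):
  A: rows 4-5 cols 0-6 -> outside (row miss)
  B: rows 2-3 cols 9-10 -> outside (row miss)
  C: rows 0-2 cols 9-10 -> covers
  D: rows 2-4 cols 1-5 -> outside (row miss)
  E: rows 4-6 cols 6-8 -> outside (row miss)
Count covering = 1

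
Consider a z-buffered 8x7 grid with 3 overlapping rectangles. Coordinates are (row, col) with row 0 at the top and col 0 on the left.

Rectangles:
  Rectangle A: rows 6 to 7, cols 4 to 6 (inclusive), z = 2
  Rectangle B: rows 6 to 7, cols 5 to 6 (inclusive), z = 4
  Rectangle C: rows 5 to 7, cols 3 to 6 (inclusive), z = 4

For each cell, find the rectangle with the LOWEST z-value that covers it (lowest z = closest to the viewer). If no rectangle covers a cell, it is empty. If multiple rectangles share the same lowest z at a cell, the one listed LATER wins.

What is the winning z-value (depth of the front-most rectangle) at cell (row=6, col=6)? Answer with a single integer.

Answer: 2

Derivation:
Check cell (6,6):
  A: rows 6-7 cols 4-6 z=2 -> covers; best now A (z=2)
  B: rows 6-7 cols 5-6 z=4 -> covers; best now A (z=2)
  C: rows 5-7 cols 3-6 z=4 -> covers; best now A (z=2)
Winner: A at z=2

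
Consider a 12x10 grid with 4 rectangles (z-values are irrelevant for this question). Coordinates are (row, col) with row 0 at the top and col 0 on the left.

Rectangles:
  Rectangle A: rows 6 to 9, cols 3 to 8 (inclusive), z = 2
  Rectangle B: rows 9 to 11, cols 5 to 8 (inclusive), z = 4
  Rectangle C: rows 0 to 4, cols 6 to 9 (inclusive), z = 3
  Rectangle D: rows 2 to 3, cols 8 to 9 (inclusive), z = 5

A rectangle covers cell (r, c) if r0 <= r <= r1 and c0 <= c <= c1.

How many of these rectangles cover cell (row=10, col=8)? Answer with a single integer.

Answer: 1

Derivation:
Check cell (10,8):
  A: rows 6-9 cols 3-8 -> outside (row miss)
  B: rows 9-11 cols 5-8 -> covers
  C: rows 0-4 cols 6-9 -> outside (row miss)
  D: rows 2-3 cols 8-9 -> outside (row miss)
Count covering = 1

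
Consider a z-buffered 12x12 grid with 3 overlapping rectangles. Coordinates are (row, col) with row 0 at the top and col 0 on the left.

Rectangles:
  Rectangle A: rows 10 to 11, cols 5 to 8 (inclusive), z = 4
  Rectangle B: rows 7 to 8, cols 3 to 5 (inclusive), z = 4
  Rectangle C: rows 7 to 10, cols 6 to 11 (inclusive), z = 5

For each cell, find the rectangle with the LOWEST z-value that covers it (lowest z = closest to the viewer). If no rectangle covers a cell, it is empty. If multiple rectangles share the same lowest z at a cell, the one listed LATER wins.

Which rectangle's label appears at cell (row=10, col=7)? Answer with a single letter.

Check cell (10,7):
  A: rows 10-11 cols 5-8 z=4 -> covers; best now A (z=4)
  B: rows 7-8 cols 3-5 -> outside (row miss)
  C: rows 7-10 cols 6-11 z=5 -> covers; best now A (z=4)
Winner: A at z=4

Answer: A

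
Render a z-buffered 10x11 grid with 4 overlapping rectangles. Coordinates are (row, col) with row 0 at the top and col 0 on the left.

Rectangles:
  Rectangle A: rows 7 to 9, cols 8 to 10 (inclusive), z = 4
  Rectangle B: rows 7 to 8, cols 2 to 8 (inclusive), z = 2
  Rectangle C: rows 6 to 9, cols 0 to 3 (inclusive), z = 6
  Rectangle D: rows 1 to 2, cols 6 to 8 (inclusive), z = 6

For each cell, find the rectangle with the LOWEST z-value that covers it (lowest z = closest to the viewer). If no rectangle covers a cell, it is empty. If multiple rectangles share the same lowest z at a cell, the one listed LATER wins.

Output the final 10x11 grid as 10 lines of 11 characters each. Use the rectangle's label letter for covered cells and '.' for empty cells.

...........
......DDD..
......DDD..
...........
...........
...........
CCCC.......
CCBBBBBBBAA
CCBBBBBBBAA
CCCC....AAA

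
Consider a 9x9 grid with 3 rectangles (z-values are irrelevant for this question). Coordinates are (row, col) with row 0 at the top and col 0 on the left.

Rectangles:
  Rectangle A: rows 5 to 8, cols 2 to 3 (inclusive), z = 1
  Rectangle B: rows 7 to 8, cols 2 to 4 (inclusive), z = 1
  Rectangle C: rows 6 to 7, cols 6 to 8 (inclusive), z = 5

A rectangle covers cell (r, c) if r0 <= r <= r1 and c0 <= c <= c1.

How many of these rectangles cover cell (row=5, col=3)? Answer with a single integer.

Check cell (5,3):
  A: rows 5-8 cols 2-3 -> covers
  B: rows 7-8 cols 2-4 -> outside (row miss)
  C: rows 6-7 cols 6-8 -> outside (row miss)
Count covering = 1

Answer: 1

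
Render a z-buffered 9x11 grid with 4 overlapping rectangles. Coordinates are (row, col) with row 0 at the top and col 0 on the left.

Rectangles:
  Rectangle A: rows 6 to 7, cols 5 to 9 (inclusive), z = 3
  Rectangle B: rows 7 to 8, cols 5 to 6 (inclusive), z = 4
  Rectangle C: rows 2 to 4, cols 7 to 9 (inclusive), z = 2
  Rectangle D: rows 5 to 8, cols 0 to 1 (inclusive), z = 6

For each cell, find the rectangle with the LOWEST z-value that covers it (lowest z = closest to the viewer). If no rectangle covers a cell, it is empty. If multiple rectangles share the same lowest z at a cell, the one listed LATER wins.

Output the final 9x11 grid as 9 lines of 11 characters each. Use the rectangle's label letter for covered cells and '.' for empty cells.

...........
...........
.......CCC.
.......CCC.
.......CCC.
DD.........
DD...AAAAA.
DD...AAAAA.
DD...BB....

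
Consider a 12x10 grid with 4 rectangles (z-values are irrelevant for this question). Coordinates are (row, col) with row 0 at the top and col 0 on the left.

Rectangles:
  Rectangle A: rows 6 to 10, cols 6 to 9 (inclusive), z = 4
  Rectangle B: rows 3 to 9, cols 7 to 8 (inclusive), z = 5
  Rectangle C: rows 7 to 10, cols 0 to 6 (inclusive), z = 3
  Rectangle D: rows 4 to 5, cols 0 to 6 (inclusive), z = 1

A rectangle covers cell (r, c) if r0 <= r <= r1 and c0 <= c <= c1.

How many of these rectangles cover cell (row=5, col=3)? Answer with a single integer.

Answer: 1

Derivation:
Check cell (5,3):
  A: rows 6-10 cols 6-9 -> outside (row miss)
  B: rows 3-9 cols 7-8 -> outside (col miss)
  C: rows 7-10 cols 0-6 -> outside (row miss)
  D: rows 4-5 cols 0-6 -> covers
Count covering = 1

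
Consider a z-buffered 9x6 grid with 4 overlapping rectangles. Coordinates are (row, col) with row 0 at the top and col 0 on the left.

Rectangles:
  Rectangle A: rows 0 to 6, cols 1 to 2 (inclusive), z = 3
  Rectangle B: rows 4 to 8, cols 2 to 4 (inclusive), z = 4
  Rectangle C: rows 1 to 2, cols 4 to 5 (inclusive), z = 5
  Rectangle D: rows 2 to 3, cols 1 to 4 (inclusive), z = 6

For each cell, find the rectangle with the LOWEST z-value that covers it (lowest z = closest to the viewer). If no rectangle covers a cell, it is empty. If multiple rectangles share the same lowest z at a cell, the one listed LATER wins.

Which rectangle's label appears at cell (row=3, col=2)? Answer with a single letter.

Answer: A

Derivation:
Check cell (3,2):
  A: rows 0-6 cols 1-2 z=3 -> covers; best now A (z=3)
  B: rows 4-8 cols 2-4 -> outside (row miss)
  C: rows 1-2 cols 4-5 -> outside (row miss)
  D: rows 2-3 cols 1-4 z=6 -> covers; best now A (z=3)
Winner: A at z=3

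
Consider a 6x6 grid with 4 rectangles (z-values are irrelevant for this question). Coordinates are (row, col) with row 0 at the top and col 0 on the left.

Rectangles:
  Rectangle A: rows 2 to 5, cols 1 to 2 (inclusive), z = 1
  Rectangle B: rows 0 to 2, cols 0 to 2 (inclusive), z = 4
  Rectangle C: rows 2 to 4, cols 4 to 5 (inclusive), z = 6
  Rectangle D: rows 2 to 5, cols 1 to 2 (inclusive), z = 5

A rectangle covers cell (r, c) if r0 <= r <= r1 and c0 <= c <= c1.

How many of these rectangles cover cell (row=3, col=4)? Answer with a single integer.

Answer: 1

Derivation:
Check cell (3,4):
  A: rows 2-5 cols 1-2 -> outside (col miss)
  B: rows 0-2 cols 0-2 -> outside (row miss)
  C: rows 2-4 cols 4-5 -> covers
  D: rows 2-5 cols 1-2 -> outside (col miss)
Count covering = 1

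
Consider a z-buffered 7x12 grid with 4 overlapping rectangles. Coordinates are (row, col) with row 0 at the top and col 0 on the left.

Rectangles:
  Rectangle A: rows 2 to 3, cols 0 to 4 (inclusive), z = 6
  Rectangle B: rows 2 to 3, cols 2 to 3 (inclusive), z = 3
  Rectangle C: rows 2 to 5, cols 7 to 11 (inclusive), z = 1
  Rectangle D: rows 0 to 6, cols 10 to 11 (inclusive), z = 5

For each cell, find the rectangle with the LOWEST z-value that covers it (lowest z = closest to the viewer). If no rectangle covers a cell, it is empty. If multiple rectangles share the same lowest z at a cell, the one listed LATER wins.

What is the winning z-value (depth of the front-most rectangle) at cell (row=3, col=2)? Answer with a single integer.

Check cell (3,2):
  A: rows 2-3 cols 0-4 z=6 -> covers; best now A (z=6)
  B: rows 2-3 cols 2-3 z=3 -> covers; best now B (z=3)
  C: rows 2-5 cols 7-11 -> outside (col miss)
  D: rows 0-6 cols 10-11 -> outside (col miss)
Winner: B at z=3

Answer: 3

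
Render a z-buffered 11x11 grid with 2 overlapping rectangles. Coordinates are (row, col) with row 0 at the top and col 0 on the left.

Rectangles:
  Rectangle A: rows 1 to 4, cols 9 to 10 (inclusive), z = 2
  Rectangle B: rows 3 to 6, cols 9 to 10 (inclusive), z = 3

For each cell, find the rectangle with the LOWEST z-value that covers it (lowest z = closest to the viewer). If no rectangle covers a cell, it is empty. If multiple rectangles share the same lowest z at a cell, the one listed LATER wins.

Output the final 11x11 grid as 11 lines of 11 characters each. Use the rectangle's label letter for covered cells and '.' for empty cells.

...........
.........AA
.........AA
.........AA
.........AA
.........BB
.........BB
...........
...........
...........
...........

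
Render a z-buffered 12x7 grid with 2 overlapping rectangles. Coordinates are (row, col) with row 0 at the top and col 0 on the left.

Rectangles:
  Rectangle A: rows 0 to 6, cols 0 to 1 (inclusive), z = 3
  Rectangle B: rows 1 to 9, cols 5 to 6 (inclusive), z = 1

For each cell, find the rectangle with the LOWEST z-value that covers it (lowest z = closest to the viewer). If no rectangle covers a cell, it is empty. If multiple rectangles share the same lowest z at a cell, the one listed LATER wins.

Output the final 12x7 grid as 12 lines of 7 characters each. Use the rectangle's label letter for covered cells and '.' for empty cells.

AA.....
AA...BB
AA...BB
AA...BB
AA...BB
AA...BB
AA...BB
.....BB
.....BB
.....BB
.......
.......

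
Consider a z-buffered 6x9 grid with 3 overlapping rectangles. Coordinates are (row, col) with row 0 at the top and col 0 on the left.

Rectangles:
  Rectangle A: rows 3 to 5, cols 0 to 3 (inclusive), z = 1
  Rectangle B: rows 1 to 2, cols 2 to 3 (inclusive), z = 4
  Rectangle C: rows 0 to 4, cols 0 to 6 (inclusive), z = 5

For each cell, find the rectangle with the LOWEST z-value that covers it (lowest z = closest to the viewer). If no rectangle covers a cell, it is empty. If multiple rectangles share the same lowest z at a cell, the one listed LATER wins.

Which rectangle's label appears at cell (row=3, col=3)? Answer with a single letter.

Answer: A

Derivation:
Check cell (3,3):
  A: rows 3-5 cols 0-3 z=1 -> covers; best now A (z=1)
  B: rows 1-2 cols 2-3 -> outside (row miss)
  C: rows 0-4 cols 0-6 z=5 -> covers; best now A (z=1)
Winner: A at z=1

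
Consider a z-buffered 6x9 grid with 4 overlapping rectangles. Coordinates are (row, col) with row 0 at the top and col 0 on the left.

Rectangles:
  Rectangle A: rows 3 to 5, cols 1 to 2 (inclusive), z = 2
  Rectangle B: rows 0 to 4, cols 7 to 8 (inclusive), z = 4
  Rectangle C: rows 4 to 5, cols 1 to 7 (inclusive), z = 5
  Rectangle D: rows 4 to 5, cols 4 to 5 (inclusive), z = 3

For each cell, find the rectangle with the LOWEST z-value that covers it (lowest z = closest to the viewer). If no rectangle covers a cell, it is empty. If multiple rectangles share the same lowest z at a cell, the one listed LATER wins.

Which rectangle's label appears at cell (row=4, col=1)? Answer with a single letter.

Answer: A

Derivation:
Check cell (4,1):
  A: rows 3-5 cols 1-2 z=2 -> covers; best now A (z=2)
  B: rows 0-4 cols 7-8 -> outside (col miss)
  C: rows 4-5 cols 1-7 z=5 -> covers; best now A (z=2)
  D: rows 4-5 cols 4-5 -> outside (col miss)
Winner: A at z=2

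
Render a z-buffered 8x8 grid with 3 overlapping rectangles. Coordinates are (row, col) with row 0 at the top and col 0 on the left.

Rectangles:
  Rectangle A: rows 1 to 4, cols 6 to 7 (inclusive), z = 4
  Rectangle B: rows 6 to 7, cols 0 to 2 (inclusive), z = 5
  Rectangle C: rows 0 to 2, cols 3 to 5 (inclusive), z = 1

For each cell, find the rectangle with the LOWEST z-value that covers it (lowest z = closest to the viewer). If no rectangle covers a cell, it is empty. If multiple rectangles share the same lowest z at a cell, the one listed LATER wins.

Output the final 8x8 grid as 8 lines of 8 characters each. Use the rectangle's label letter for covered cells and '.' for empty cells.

...CCC..
...CCCAA
...CCCAA
......AA
......AA
........
BBB.....
BBB.....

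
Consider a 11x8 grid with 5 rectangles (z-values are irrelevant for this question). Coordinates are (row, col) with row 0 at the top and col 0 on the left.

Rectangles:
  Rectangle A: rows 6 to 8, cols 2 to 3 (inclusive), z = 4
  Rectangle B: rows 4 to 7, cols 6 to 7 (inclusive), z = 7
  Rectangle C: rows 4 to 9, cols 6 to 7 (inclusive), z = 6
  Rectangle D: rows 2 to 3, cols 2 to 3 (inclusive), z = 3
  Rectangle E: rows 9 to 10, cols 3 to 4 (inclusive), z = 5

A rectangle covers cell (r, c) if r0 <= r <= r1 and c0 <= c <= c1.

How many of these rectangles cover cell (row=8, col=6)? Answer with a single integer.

Answer: 1

Derivation:
Check cell (8,6):
  A: rows 6-8 cols 2-3 -> outside (col miss)
  B: rows 4-7 cols 6-7 -> outside (row miss)
  C: rows 4-9 cols 6-7 -> covers
  D: rows 2-3 cols 2-3 -> outside (row miss)
  E: rows 9-10 cols 3-4 -> outside (row miss)
Count covering = 1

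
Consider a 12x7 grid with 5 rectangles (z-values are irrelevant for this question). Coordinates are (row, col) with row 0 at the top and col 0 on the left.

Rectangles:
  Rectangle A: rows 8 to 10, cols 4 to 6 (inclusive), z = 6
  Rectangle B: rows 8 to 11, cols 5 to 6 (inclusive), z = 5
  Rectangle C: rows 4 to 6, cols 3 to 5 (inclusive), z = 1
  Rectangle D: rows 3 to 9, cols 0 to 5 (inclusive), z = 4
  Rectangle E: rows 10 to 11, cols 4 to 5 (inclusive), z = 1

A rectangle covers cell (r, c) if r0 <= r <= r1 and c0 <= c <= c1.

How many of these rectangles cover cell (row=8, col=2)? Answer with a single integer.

Answer: 1

Derivation:
Check cell (8,2):
  A: rows 8-10 cols 4-6 -> outside (col miss)
  B: rows 8-11 cols 5-6 -> outside (col miss)
  C: rows 4-6 cols 3-5 -> outside (row miss)
  D: rows 3-9 cols 0-5 -> covers
  E: rows 10-11 cols 4-5 -> outside (row miss)
Count covering = 1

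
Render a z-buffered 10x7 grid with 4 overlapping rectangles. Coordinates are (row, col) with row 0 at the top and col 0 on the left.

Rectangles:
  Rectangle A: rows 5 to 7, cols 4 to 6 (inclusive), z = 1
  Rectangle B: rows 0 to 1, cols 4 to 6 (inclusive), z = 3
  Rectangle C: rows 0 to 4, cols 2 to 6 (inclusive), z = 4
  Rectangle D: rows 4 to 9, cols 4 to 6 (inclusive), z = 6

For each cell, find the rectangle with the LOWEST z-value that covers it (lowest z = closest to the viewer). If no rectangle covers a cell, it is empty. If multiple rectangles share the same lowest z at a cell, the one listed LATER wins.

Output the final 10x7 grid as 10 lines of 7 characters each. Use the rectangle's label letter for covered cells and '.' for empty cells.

..CCBBB
..CCBBB
..CCCCC
..CCCCC
..CCCCC
....AAA
....AAA
....AAA
....DDD
....DDD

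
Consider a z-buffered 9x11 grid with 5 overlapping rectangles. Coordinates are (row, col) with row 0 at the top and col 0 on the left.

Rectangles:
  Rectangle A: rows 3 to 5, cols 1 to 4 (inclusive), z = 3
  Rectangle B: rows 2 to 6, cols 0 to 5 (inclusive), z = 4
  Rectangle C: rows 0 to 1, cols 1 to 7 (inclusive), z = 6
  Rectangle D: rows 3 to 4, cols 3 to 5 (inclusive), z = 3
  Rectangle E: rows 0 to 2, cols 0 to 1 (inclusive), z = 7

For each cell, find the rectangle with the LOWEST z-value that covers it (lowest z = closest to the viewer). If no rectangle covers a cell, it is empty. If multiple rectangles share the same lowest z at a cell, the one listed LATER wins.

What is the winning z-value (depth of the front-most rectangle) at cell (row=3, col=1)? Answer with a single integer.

Answer: 3

Derivation:
Check cell (3,1):
  A: rows 3-5 cols 1-4 z=3 -> covers; best now A (z=3)
  B: rows 2-6 cols 0-5 z=4 -> covers; best now A (z=3)
  C: rows 0-1 cols 1-7 -> outside (row miss)
  D: rows 3-4 cols 3-5 -> outside (col miss)
  E: rows 0-2 cols 0-1 -> outside (row miss)
Winner: A at z=3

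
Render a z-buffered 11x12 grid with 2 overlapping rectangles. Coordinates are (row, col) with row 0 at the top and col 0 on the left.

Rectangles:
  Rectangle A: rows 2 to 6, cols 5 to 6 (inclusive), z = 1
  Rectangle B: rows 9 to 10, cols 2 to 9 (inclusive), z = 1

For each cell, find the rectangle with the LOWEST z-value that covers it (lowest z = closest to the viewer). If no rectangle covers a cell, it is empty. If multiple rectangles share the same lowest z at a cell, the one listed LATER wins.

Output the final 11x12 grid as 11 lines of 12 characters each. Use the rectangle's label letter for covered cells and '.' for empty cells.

............
............
.....AA.....
.....AA.....
.....AA.....
.....AA.....
.....AA.....
............
............
..BBBBBBBB..
..BBBBBBBB..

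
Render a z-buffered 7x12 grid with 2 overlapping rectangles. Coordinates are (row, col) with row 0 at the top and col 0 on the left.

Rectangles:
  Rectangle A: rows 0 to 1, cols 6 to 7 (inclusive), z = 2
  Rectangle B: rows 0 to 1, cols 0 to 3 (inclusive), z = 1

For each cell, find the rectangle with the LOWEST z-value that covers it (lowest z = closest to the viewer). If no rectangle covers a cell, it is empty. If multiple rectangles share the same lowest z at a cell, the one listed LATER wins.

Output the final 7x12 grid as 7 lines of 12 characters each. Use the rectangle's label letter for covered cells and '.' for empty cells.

BBBB..AA....
BBBB..AA....
............
............
............
............
............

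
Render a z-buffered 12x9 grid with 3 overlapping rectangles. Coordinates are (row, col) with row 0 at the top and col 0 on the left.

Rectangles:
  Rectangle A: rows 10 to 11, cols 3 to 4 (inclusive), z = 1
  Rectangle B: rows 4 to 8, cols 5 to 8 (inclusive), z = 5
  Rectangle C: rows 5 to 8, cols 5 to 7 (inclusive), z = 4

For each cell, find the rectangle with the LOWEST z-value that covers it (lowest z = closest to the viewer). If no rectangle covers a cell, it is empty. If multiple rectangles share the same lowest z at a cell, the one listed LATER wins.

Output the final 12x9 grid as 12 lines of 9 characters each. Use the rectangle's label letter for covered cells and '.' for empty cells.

.........
.........
.........
.........
.....BBBB
.....CCCB
.....CCCB
.....CCCB
.....CCCB
.........
...AA....
...AA....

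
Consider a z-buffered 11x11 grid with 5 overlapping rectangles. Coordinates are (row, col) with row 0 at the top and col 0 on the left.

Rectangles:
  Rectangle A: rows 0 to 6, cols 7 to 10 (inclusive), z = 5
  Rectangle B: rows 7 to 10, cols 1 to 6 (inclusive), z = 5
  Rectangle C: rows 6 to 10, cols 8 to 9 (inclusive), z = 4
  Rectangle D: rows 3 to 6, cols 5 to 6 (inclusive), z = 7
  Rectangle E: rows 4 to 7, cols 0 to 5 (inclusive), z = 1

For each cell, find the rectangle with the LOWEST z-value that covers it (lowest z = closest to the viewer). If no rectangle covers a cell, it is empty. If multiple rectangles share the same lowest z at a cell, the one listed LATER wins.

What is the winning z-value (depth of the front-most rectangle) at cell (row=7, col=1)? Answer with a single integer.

Check cell (7,1):
  A: rows 0-6 cols 7-10 -> outside (row miss)
  B: rows 7-10 cols 1-6 z=5 -> covers; best now B (z=5)
  C: rows 6-10 cols 8-9 -> outside (col miss)
  D: rows 3-6 cols 5-6 -> outside (row miss)
  E: rows 4-7 cols 0-5 z=1 -> covers; best now E (z=1)
Winner: E at z=1

Answer: 1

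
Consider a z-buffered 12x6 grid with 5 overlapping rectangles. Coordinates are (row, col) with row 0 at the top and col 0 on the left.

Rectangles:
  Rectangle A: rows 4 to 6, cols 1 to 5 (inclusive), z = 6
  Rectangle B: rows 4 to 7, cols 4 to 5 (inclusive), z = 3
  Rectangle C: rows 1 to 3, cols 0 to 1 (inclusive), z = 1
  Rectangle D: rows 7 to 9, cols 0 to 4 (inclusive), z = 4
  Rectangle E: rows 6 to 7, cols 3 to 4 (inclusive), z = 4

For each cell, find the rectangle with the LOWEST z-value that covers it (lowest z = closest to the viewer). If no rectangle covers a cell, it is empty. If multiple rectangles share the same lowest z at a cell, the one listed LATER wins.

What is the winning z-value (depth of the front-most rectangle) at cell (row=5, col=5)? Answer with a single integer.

Check cell (5,5):
  A: rows 4-6 cols 1-5 z=6 -> covers; best now A (z=6)
  B: rows 4-7 cols 4-5 z=3 -> covers; best now B (z=3)
  C: rows 1-3 cols 0-1 -> outside (row miss)
  D: rows 7-9 cols 0-4 -> outside (row miss)
  E: rows 6-7 cols 3-4 -> outside (row miss)
Winner: B at z=3

Answer: 3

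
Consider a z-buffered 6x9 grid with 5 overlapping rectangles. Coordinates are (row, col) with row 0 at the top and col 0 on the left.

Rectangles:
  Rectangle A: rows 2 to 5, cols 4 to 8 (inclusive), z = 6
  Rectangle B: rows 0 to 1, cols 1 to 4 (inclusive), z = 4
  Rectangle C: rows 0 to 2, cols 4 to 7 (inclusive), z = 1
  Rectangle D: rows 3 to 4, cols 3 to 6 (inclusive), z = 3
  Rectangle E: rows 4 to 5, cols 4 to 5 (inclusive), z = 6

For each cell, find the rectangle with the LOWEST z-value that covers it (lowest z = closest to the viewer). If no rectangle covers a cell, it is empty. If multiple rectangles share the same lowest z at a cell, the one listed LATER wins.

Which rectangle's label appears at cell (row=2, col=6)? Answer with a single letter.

Check cell (2,6):
  A: rows 2-5 cols 4-8 z=6 -> covers; best now A (z=6)
  B: rows 0-1 cols 1-4 -> outside (row miss)
  C: rows 0-2 cols 4-7 z=1 -> covers; best now C (z=1)
  D: rows 3-4 cols 3-6 -> outside (row miss)
  E: rows 4-5 cols 4-5 -> outside (row miss)
Winner: C at z=1

Answer: C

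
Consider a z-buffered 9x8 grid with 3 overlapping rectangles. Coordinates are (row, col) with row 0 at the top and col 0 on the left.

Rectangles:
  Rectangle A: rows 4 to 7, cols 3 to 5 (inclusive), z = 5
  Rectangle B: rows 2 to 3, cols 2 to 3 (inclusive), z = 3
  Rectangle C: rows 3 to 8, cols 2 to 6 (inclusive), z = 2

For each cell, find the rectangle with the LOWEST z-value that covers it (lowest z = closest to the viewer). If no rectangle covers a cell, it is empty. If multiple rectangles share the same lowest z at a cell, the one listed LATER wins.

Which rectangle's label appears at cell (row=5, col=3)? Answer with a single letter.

Check cell (5,3):
  A: rows 4-7 cols 3-5 z=5 -> covers; best now A (z=5)
  B: rows 2-3 cols 2-3 -> outside (row miss)
  C: rows 3-8 cols 2-6 z=2 -> covers; best now C (z=2)
Winner: C at z=2

Answer: C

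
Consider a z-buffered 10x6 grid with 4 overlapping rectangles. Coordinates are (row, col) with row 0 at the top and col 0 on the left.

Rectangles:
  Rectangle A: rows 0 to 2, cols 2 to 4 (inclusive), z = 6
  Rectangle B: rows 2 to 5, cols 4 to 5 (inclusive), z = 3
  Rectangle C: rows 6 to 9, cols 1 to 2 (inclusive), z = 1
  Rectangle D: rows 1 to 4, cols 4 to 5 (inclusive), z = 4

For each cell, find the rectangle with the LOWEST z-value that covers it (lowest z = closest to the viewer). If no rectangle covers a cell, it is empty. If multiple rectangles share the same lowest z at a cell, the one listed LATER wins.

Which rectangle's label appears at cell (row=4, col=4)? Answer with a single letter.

Answer: B

Derivation:
Check cell (4,4):
  A: rows 0-2 cols 2-4 -> outside (row miss)
  B: rows 2-5 cols 4-5 z=3 -> covers; best now B (z=3)
  C: rows 6-9 cols 1-2 -> outside (row miss)
  D: rows 1-4 cols 4-5 z=4 -> covers; best now B (z=3)
Winner: B at z=3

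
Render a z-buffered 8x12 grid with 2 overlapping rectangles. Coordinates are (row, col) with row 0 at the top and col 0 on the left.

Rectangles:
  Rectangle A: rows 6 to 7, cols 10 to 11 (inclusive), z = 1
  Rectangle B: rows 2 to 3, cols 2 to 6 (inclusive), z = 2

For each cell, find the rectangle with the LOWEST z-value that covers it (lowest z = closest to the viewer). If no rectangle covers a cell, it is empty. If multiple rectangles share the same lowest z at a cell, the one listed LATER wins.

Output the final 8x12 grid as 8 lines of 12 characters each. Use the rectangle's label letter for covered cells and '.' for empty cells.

............
............
..BBBBB.....
..BBBBB.....
............
............
..........AA
..........AA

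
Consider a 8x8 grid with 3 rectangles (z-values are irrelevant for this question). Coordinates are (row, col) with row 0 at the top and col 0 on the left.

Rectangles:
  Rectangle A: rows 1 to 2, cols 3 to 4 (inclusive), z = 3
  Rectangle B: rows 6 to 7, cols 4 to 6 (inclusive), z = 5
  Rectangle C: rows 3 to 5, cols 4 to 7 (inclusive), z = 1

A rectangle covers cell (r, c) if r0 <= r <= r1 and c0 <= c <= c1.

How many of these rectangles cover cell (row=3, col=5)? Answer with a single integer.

Check cell (3,5):
  A: rows 1-2 cols 3-4 -> outside (row miss)
  B: rows 6-7 cols 4-6 -> outside (row miss)
  C: rows 3-5 cols 4-7 -> covers
Count covering = 1

Answer: 1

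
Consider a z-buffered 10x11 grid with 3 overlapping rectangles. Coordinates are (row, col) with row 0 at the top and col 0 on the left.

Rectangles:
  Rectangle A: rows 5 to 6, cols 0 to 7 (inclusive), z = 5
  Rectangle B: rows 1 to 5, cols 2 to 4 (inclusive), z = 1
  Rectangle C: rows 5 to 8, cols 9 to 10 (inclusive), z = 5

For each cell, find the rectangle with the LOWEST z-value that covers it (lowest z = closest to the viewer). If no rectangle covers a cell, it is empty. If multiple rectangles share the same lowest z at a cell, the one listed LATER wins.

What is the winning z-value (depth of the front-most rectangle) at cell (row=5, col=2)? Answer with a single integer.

Check cell (5,2):
  A: rows 5-6 cols 0-7 z=5 -> covers; best now A (z=5)
  B: rows 1-5 cols 2-4 z=1 -> covers; best now B (z=1)
  C: rows 5-8 cols 9-10 -> outside (col miss)
Winner: B at z=1

Answer: 1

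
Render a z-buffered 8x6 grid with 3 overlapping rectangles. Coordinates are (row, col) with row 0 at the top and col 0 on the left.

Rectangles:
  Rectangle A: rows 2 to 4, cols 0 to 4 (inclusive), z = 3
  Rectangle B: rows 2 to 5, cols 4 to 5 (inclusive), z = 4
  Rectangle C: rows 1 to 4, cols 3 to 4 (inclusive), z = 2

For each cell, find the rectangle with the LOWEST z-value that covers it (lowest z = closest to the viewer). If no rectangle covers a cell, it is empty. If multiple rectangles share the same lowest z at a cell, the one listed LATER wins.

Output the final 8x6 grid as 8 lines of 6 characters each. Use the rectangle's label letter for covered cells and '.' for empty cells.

......
...CC.
AAACCB
AAACCB
AAACCB
....BB
......
......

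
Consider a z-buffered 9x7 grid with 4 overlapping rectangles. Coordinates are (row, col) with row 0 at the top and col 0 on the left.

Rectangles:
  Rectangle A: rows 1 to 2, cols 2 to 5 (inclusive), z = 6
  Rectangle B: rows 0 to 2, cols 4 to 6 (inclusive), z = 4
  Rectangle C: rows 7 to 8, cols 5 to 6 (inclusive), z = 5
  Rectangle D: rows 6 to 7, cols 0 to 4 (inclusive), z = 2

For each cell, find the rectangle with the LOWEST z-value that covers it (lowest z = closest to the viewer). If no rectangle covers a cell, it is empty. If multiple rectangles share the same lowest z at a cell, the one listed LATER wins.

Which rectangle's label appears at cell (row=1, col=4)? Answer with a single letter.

Check cell (1,4):
  A: rows 1-2 cols 2-5 z=6 -> covers; best now A (z=6)
  B: rows 0-2 cols 4-6 z=4 -> covers; best now B (z=4)
  C: rows 7-8 cols 5-6 -> outside (row miss)
  D: rows 6-7 cols 0-4 -> outside (row miss)
Winner: B at z=4

Answer: B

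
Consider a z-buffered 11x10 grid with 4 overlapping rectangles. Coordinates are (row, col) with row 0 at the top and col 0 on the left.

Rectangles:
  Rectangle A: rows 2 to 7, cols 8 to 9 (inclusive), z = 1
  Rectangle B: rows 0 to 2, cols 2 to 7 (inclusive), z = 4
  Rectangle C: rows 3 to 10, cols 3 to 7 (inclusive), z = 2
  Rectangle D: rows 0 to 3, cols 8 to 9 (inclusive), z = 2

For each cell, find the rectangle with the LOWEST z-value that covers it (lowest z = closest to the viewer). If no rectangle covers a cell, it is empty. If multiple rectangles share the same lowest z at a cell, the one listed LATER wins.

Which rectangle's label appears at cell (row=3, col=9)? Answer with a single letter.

Check cell (3,9):
  A: rows 2-7 cols 8-9 z=1 -> covers; best now A (z=1)
  B: rows 0-2 cols 2-7 -> outside (row miss)
  C: rows 3-10 cols 3-7 -> outside (col miss)
  D: rows 0-3 cols 8-9 z=2 -> covers; best now A (z=1)
Winner: A at z=1

Answer: A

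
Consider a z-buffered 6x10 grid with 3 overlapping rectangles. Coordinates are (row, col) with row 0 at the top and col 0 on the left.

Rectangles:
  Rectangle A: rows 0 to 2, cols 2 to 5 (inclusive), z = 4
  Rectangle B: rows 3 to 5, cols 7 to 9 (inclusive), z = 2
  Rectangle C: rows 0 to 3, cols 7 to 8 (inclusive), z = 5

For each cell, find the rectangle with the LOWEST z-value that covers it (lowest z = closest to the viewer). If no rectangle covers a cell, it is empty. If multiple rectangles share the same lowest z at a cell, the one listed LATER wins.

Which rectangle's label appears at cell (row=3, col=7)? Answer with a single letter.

Answer: B

Derivation:
Check cell (3,7):
  A: rows 0-2 cols 2-5 -> outside (row miss)
  B: rows 3-5 cols 7-9 z=2 -> covers; best now B (z=2)
  C: rows 0-3 cols 7-8 z=5 -> covers; best now B (z=2)
Winner: B at z=2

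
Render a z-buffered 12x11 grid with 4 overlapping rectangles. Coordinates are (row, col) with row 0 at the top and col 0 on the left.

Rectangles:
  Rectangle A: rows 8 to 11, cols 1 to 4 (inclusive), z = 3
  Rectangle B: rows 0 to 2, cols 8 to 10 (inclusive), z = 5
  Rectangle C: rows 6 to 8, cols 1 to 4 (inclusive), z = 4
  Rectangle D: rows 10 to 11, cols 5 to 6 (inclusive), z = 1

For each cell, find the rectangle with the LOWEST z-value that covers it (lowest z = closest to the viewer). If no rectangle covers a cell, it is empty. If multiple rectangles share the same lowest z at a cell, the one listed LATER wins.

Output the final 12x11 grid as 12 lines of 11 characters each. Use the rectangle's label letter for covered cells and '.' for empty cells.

........BBB
........BBB
........BBB
...........
...........
...........
.CCCC......
.CCCC......
.AAAA......
.AAAA......
.AAAADD....
.AAAADD....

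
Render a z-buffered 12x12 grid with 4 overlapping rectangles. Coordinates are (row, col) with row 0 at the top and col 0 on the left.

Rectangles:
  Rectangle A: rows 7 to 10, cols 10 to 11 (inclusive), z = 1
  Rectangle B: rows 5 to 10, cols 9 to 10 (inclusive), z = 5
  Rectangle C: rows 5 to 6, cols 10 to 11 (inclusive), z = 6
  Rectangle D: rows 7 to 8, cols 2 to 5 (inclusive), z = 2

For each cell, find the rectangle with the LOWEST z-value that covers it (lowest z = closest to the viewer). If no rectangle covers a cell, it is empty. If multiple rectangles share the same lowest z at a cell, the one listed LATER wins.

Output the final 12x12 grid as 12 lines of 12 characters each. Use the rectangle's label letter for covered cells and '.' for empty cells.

............
............
............
............
............
.........BBC
.........BBC
..DDDD...BAA
..DDDD...BAA
.........BAA
.........BAA
............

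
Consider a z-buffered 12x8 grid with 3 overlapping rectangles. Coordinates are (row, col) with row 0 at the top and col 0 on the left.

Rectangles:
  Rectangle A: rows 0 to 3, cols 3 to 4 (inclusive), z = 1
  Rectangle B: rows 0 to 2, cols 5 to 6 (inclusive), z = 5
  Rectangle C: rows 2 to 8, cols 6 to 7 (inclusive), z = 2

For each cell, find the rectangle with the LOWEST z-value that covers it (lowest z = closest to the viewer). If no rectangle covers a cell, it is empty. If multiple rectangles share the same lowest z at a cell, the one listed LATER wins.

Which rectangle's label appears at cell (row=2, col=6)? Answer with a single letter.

Answer: C

Derivation:
Check cell (2,6):
  A: rows 0-3 cols 3-4 -> outside (col miss)
  B: rows 0-2 cols 5-6 z=5 -> covers; best now B (z=5)
  C: rows 2-8 cols 6-7 z=2 -> covers; best now C (z=2)
Winner: C at z=2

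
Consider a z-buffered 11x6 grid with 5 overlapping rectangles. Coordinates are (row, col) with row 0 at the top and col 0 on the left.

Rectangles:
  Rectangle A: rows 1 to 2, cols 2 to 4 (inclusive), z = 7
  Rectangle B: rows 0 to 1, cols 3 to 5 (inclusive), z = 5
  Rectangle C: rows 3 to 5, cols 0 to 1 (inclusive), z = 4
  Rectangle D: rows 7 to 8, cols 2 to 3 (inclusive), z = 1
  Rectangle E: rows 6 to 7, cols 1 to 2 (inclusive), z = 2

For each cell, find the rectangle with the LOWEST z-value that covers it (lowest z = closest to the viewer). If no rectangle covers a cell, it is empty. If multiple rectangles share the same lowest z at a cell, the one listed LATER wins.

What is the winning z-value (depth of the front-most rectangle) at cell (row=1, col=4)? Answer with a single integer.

Answer: 5

Derivation:
Check cell (1,4):
  A: rows 1-2 cols 2-4 z=7 -> covers; best now A (z=7)
  B: rows 0-1 cols 3-5 z=5 -> covers; best now B (z=5)
  C: rows 3-5 cols 0-1 -> outside (row miss)
  D: rows 7-8 cols 2-3 -> outside (row miss)
  E: rows 6-7 cols 1-2 -> outside (row miss)
Winner: B at z=5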